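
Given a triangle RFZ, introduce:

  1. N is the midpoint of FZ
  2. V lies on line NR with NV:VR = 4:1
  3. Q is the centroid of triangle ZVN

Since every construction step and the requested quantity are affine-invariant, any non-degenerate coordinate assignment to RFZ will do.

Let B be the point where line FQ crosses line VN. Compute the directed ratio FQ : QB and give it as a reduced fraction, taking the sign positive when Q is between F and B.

FQ:QB = -4

Work in coordinates with R = (0, 0), F = (1, 0), Z = (0, 1).
1. N is the midpoint of FZ ⇒ N = (1/2, 1/2)
2. V lies on line NR with NV:VR = 4:1 ⇒ V = (1/10, 1/10)
3. Q is the centroid of triangle ZVN ⇒ Q = (1/5, 8/15)
line FQ meets VN at B = (2/5, 2/5)
Q = F + t·(B−F) with t = 4/3, so FQ:QB = 4/3:-1/3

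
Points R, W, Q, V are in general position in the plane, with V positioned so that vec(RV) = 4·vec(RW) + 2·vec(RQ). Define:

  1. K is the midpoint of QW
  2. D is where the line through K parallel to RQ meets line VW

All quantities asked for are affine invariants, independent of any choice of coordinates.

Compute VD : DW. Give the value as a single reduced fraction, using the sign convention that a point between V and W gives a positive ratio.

Work in coordinates with R = (0, 0), W = (1, 0), Q = (0, 1), V = (4, 2).
1. K is the midpoint of QW ⇒ K = (1/2, 1/2)
2. D is where the line through K parallel to RQ meets line VW ⇒ D = (1/2, -1/3)
D = V + t·(W−V) with t = 7/6, so VD:DW = t:(1−t) = 7/6:-1/6

VD:DW = -7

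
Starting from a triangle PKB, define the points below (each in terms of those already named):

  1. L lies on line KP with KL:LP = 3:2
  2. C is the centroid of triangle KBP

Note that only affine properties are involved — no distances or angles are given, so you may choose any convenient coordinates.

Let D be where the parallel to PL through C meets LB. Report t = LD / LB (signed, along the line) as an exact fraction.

Choose coordinates P = (0, 0), K = (1, 0), B = (0, 1).
1. L lies on line KP with KL:LP = 3:2 ⇒ L = (2/5, 0)
2. C is the centroid of triangle KBP ⇒ C = (1/3, 1/3)
through C parallel to PL: direction (2/5, 0); meets LB at D = (4/15, 1/3)
D = L + t·(B−L) with t = 1/3

t = 1/3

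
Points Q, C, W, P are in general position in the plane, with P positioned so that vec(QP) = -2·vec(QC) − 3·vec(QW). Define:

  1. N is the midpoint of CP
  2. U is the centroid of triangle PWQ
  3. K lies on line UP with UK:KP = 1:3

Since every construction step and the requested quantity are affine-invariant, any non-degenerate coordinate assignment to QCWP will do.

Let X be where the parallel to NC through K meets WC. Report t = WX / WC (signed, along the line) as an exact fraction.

Assign Q = (0, 0), C = (1, 0), W = (0, 1), P = (-2, -3) — the answer is frame-independent, so this choice is without loss of generality.
1. N is the midpoint of CP ⇒ N = (-1/2, -3/2)
2. U is the centroid of triangle PWQ ⇒ U = (-2/3, -2/3)
3. K lies on line UP with UK:KP = 1:3 ⇒ K = (-1, -5/4)
through K parallel to NC: direction (3/2, 3/2); meets WC at X = (5/8, 3/8)
X = W + t·(C−W) with t = 5/8

t = 5/8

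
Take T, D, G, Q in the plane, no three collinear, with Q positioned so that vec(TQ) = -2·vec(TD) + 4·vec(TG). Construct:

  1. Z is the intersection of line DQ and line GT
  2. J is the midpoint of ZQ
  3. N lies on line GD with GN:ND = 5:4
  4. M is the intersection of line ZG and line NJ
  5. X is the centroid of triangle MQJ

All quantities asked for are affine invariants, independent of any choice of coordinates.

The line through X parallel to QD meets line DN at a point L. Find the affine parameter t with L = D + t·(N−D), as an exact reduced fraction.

t = 3/14

Choose coordinates T = (0, 0), D = (1, 0), G = (0, 1), Q = (-2, 4).
1. Z is the intersection of line DQ and line GT ⇒ Z = (0, 4/3)
2. J is the midpoint of ZQ ⇒ J = (-1, 8/3)
3. N lies on line GD with GN:ND = 5:4 ⇒ N = (5/9, 4/9)
4. M is the intersection of line ZG and line NJ ⇒ M = (0, 26/21)
5. X is the centroid of triangle MQJ ⇒ X = (-1, 166/63)
through X parallel to QD: direction (3, -4); meets DN at L = (19/21, 2/21)
L = D + t·(N−D) with t = 3/14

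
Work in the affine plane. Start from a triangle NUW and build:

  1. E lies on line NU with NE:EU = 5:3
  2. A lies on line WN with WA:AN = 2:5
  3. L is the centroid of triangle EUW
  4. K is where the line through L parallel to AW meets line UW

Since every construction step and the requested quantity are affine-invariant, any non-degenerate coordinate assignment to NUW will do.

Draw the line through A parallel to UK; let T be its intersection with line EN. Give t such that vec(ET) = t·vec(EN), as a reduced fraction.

Choose coordinates N = (0, 0), U = (1, 0), W = (0, 1).
1. E lies on line NU with NE:EU = 5:3 ⇒ E = (5/8, 0)
2. A lies on line WN with WA:AN = 2:5 ⇒ A = (0, 5/7)
3. L is the centroid of triangle EUW ⇒ L = (13/24, 1/3)
4. K is where the line through L parallel to AW meets line UW ⇒ K = (13/24, 11/24)
through A parallel to UK: direction (-11/24, 11/24); meets EN at T = (5/7, 0)
T = E + t·(N−E) with t = -1/7

t = -1/7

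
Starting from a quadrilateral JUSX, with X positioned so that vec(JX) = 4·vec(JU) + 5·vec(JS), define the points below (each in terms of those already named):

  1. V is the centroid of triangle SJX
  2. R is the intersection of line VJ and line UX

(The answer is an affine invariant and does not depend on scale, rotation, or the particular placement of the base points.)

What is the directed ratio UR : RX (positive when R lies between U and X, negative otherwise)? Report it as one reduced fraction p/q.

UR:RX = -3/2

Assign J = (0, 0), U = (1, 0), S = (0, 1), X = (4, 5) — the answer is frame-independent, so this choice is without loss of generality.
1. V is the centroid of triangle SJX ⇒ V = (4/3, 2)
2. R is the intersection of line VJ and line UX ⇒ R = (10, 15)
R = U + t·(X−U) with t = 3, so UR:RX = t:(1−t) = 3:-2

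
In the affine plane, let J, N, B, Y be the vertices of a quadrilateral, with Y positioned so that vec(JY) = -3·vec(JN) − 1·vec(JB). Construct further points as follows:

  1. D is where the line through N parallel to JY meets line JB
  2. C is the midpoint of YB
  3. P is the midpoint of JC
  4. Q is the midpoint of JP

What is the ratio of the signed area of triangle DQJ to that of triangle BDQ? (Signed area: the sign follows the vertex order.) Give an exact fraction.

Assign J = (0, 0), N = (1, 0), B = (0, 1), Y = (-3, -1) — the answer is frame-independent, so this choice is without loss of generality.
1. D is where the line through N parallel to JY meets line JB ⇒ D = (0, -1/3)
2. C is the midpoint of YB ⇒ C = (-3/2, 0)
3. P is the midpoint of JC ⇒ P = (-3/4, 0)
4. Q is the midpoint of JP ⇒ Q = (-3/8, 0)
2·[DQJ] = -1/8, 2·[BDQ] = -1/2
[DQJ]:[BDQ] = -1/8:-1/2 = 1/4

[DQJ]:[BDQ] = 1/4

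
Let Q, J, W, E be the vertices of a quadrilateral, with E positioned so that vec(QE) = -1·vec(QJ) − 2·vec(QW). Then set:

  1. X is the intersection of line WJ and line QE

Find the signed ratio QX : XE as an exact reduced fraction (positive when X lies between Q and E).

QX:XE = -1/4

Choose coordinates Q = (0, 0), J = (1, 0), W = (0, 1), E = (-1, -2).
1. X is the intersection of line WJ and line QE ⇒ X = (1/3, 2/3)
X = Q + t·(E−Q) with t = -1/3, so QX:XE = t:(1−t) = -1/3:4/3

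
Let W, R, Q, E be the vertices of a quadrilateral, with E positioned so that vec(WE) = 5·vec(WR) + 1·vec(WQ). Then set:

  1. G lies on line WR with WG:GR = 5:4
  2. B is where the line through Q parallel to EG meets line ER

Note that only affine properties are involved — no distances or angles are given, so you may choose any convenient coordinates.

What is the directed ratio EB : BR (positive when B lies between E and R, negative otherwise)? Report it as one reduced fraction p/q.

EB:BR = -45/49

Set W = (0, 0), R = (1, 0), Q = (0, 1), E = (5, 1); any affine frame gives the same invariant.
1. G lies on line WR with WG:GR = 5:4 ⇒ G = (5/9, 0)
2. B is where the line through Q parallel to EG meets line ER ⇒ B = (50, 49/4)
B = E + t·(R−E) with t = -45/4, so EB:BR = t:(1−t) = -45/4:49/4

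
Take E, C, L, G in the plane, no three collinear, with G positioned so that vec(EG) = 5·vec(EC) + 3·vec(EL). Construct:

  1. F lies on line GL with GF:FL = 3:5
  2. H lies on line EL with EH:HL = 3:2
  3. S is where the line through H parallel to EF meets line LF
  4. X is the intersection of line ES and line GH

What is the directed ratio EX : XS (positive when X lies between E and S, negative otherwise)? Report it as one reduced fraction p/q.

Choose coordinates E = (0, 0), C = (1, 0), L = (0, 1), G = (5, 3).
1. F lies on line GL with GF:FL = 3:5 ⇒ F = (25/8, 9/4)
2. H lies on line EL with EH:HL = 3:2 ⇒ H = (0, 3/5)
3. S is where the line through H parallel to EF meets line LF ⇒ S = (5/4, 3/2)
4. X is the intersection of line ES and line GH ⇒ X = (5/6, 1)
X = E + t·(S−E) with t = 2/3, so EX:XS = t:(1−t) = 2/3:1/3

EX:XS = 2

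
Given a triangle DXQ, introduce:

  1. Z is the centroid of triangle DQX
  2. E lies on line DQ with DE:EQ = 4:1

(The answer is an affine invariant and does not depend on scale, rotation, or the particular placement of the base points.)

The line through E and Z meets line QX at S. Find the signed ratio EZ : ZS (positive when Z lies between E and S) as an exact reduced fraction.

Choose coordinates D = (0, 0), X = (1, 0), Q = (0, 1).
1. Z is the centroid of triangle DQX ⇒ Z = (1/3, 1/3)
2. E lies on line DQ with DE:EQ = 4:1 ⇒ E = (0, 4/5)
line EZ meets QX at S = (-1/2, 3/2)
Z = E + t·(S−E) with t = -2/3, so EZ:ZS = -2/3:5/3

EZ:ZS = -2/5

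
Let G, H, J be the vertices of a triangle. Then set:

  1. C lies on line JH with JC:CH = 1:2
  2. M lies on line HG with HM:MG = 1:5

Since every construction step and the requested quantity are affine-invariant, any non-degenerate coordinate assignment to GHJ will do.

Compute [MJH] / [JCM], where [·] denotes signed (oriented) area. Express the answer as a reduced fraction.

Work in coordinates with G = (0, 0), H = (1, 0), J = (0, 1).
1. C lies on line JH with JC:CH = 1:2 ⇒ C = (1/3, 2/3)
2. M lies on line HG with HM:MG = 1:5 ⇒ M = (5/6, 0)
2·[MJH] = -1/6, 2·[JCM] = -1/18
[MJH]:[JCM] = -1/6:-1/18 = 3

[MJH]:[JCM] = 3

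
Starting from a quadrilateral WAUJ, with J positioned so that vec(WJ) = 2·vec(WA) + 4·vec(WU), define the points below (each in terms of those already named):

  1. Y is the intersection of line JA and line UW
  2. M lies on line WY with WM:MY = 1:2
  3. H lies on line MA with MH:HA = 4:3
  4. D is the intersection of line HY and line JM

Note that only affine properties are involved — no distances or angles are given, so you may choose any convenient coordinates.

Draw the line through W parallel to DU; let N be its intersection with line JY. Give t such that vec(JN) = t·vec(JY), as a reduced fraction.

t = 9/17

Choose coordinates W = (0, 0), A = (1, 0), U = (0, 1), J = (2, 4).
1. Y is the intersection of line JA and line UW ⇒ Y = (0, -4)
2. M lies on line WY with WM:MY = 1:2 ⇒ M = (0, -4/3)
3. H lies on line MA with MH:HA = 4:3 ⇒ H = (4/7, -4/7)
4. D is the intersection of line HY and line JM ⇒ D = (4/5, 4/5)
through W parallel to DU: direction (-4/5, 1/5); meets JY at N = (16/17, -4/17)
N = J + t·(Y−J) with t = 9/17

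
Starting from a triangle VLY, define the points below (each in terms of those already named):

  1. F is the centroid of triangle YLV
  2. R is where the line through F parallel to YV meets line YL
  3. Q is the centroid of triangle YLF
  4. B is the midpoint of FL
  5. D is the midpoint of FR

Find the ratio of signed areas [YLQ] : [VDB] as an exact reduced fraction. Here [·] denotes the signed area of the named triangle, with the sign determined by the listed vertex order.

[YLQ]:[VDB] = 2/5

Set V = (0, 0), L = (1, 0), Y = (0, 1); any affine frame gives the same invariant.
1. F is the centroid of triangle YLV ⇒ F = (1/3, 1/3)
2. R is where the line through F parallel to YV meets line YL ⇒ R = (1/3, 2/3)
3. Q is the centroid of triangle YLF ⇒ Q = (4/9, 4/9)
4. B is the midpoint of FL ⇒ B = (2/3, 1/6)
5. D is the midpoint of FR ⇒ D = (1/3, 1/2)
2·[YLQ] = -1/9, 2·[VDB] = -5/18
[YLQ]:[VDB] = -1/9:-5/18 = 2/5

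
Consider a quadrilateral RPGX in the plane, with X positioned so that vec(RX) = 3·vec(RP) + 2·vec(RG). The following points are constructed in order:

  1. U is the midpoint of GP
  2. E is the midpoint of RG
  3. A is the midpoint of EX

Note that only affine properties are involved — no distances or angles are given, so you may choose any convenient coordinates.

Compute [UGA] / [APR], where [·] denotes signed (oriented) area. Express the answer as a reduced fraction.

[UGA]:[APR] = 7/10

Choose coordinates R = (0, 0), P = (1, 0), G = (0, 1), X = (3, 2).
1. U is the midpoint of GP ⇒ U = (1/2, 1/2)
2. E is the midpoint of RG ⇒ E = (0, 1/2)
3. A is the midpoint of EX ⇒ A = (3/2, 5/4)
2·[UGA] = -7/8, 2·[APR] = -5/4
[UGA]:[APR] = -7/8:-5/4 = 7/10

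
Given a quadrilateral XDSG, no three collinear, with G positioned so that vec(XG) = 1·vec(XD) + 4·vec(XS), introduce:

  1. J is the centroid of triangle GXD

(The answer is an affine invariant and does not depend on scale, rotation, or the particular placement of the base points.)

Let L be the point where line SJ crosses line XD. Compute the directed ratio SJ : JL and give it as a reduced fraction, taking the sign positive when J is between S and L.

SJ:JL = -1/4

Work in coordinates with X = (0, 0), D = (1, 0), S = (0, 1), G = (1, 4).
1. J is the centroid of triangle GXD ⇒ J = (2/3, 4/3)
line SJ meets XD at L = (-2, 0)
J = S + t·(L−S) with t = -1/3, so SJ:JL = -1/3:4/3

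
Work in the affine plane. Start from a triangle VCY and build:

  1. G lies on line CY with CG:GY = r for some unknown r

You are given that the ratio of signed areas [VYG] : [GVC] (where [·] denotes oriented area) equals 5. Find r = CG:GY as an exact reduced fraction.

r = -1/5

Set V = (0, 0), C = (1, 0), Y = (0, 1); any affine frame gives the same invariant.
1. With CG:GY = r, write λ = r/(r+1) so G = C + λ·(Y−C); G is affine-linear in λ
Every point depending on G is an affine combination of G and λ-independent points, so each such coordinate is linear in λ; the λ² term in each signed area is a multiple of (Y−C)×(Y−C) = 0, so 2·[VYG] and 2·[GVC] are each linear in λ. Evaluating at λ=0 and λ=1:
  2·[VYG] = λ − 1,   2·[GVC] = λ
So [VYG]:[GVC] = (λ − 1) / (λ). Setting this equal to 5:
  λ − 1 = 5·(λ)  ⇒  λ = -1/4
Then r = λ/(1−λ) = (-1/4)/(5/4) = -1/5. Check: with r = -1/5, G = (5/4, -1/4) and [VYG]:[GVC] = 5 as required.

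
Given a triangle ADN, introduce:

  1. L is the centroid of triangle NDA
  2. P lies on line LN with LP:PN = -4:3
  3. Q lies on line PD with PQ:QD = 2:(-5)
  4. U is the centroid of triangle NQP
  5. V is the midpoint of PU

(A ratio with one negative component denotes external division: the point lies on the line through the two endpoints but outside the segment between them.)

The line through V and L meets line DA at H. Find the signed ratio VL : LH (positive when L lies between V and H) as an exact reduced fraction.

VL:LH = 8

Choose coordinates A = (0, 0), D = (1, 0), N = (0, 1).
1. L is the centroid of triangle NDA ⇒ L = (1/3, 1/3)
2. P lies on line LN with LP:PN = -4:3 ⇒ P = (-1, 3)
3. Q lies on line PD with PQ:QD = 2:(-5) ⇒ Q = (-7/3, 5)
4. U is the centroid of triangle NQP ⇒ U = (-10/9, 3)
5. V is the midpoint of PU ⇒ V = (-19/18, 3)
line VL meets DA at H = (73/144, 0)
L = V + t·(H−V) with t = 8/9, so VL:LH = 8/9:1/9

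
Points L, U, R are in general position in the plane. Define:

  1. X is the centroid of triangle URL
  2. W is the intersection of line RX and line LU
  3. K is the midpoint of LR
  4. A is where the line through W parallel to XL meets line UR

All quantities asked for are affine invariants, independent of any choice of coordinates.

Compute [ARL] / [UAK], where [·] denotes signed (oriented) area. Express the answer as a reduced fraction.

Assign L = (0, 0), U = (1, 0), R = (0, 1) — the answer is frame-independent, so this choice is without loss of generality.
1. X is the centroid of triangle URL ⇒ X = (1/3, 1/3)
2. W is the intersection of line RX and line LU ⇒ W = (1/2, 0)
3. K is the midpoint of LR ⇒ K = (0, 1/2)
4. A is where the line through W parallel to XL meets line UR ⇒ A = (3/4, 1/4)
2·[ARL] = 3/4, 2·[UAK] = 1/8
[ARL]:[UAK] = 3/4:1/8 = 6

[ARL]:[UAK] = 6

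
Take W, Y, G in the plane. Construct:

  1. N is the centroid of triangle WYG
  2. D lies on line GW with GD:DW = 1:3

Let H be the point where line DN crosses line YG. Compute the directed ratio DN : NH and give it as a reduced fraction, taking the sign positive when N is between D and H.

Assign W = (0, 0), Y = (1, 0), G = (0, 1) — the answer is frame-independent, so this choice is without loss of generality.
1. N is the centroid of triangle WYG ⇒ N = (1/3, 1/3)
2. D lies on line GW with GD:DW = 1:3 ⇒ D = (0, 3/4)
line DN meets YG at H = (-1, 2)
N = D + t·(H−D) with t = -1/3, so DN:NH = -1/3:4/3

DN:NH = -1/4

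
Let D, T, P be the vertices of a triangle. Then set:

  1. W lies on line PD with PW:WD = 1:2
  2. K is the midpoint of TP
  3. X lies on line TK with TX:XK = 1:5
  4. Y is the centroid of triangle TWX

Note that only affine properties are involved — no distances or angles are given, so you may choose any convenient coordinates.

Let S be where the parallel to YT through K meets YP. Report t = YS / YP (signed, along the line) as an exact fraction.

t = 1/2

Choose coordinates D = (0, 0), T = (1, 0), P = (0, 1).
1. W lies on line PD with PW:WD = 1:2 ⇒ W = (0, 2/3)
2. K is the midpoint of TP ⇒ K = (1/2, 1/2)
3. X lies on line TK with TX:XK = 1:5 ⇒ X = (11/12, 1/12)
4. Y is the centroid of triangle TWX ⇒ Y = (23/36, 1/4)
through K parallel to YT: direction (13/36, -1/4); meets YP at S = (23/72, 5/8)
S = Y + t·(P−Y) with t = 1/2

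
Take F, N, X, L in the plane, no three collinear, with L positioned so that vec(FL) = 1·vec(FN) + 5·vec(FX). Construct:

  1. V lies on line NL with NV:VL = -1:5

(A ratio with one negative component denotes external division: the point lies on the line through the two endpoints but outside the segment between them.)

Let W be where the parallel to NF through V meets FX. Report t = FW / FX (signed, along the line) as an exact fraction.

t = -5/4

Choose coordinates F = (0, 0), N = (1, 0), X = (0, 1), L = (1, 5).
1. V lies on line NL with NV:VL = -1:5 ⇒ V = (1, -5/4)
through V parallel to NF: direction (-1, 0); meets FX at W = (0, -5/4)
W = F + t·(X−F) with t = -5/4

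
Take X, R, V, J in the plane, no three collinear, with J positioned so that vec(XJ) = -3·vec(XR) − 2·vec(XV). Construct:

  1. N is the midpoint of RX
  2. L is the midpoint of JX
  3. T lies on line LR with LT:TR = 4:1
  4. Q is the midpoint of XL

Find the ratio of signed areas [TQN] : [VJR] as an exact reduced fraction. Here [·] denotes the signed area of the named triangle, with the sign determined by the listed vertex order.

[TQN]:[VJR] = -1/24

Work in coordinates with X = (0, 0), R = (1, 0), V = (0, 1), J = (-3, -2).
1. N is the midpoint of RX ⇒ N = (1/2, 0)
2. L is the midpoint of JX ⇒ L = (-3/2, -1)
3. T lies on line LR with LT:TR = 4:1 ⇒ T = (1/2, -1/5)
4. Q is the midpoint of XL ⇒ Q = (-3/4, -1/2)
2·[TQN] = -1/4, 2·[VJR] = 6
[TQN]:[VJR] = -1/4:6 = -1/24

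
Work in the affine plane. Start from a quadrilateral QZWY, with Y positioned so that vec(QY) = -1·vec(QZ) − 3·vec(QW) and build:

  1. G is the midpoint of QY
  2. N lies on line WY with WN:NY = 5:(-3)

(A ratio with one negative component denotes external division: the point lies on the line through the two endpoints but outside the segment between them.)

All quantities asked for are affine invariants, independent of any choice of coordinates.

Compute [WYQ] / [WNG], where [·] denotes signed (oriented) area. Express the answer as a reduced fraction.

Work in coordinates with Q = (0, 0), Z = (1, 0), W = (0, 1), Y = (-1, -3).
1. G is the midpoint of QY ⇒ G = (-1/2, -3/2)
2. N lies on line WY with WN:NY = 5:(-3) ⇒ N = (-5/2, -9)
2·[WYQ] = 1, 2·[WNG] = 5/4
[WYQ]:[WNG] = 1:5/4 = 4/5

[WYQ]:[WNG] = 4/5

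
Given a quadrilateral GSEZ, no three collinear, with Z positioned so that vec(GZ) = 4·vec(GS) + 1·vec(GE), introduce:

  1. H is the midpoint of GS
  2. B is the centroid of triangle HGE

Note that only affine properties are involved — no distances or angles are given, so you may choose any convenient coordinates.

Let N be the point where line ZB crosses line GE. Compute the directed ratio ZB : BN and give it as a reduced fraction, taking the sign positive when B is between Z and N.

Work in coordinates with G = (0, 0), S = (1, 0), E = (0, 1), Z = (4, 1).
1. H is the midpoint of GS ⇒ H = (1/2, 0)
2. B is the centroid of triangle HGE ⇒ B = (1/6, 1/3)
line ZB meets GE at N = (0, 7/23)
B = Z + t·(N−Z) with t = 23/24, so ZB:BN = 23/24:1/24

ZB:BN = 23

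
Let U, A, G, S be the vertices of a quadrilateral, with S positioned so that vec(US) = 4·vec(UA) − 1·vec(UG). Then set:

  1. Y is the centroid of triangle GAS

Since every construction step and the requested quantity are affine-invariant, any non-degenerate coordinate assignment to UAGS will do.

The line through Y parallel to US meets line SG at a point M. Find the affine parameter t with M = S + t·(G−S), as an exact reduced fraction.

t = 5/12

Assign U = (0, 0), A = (1, 0), G = (0, 1), S = (4, -1) — the answer is frame-independent, so this choice is without loss of generality.
1. Y is the centroid of triangle GAS ⇒ Y = (5/3, 0)
through Y parallel to US: direction (4, -1); meets SG at M = (7/3, -1/6)
M = S + t·(G−S) with t = 5/12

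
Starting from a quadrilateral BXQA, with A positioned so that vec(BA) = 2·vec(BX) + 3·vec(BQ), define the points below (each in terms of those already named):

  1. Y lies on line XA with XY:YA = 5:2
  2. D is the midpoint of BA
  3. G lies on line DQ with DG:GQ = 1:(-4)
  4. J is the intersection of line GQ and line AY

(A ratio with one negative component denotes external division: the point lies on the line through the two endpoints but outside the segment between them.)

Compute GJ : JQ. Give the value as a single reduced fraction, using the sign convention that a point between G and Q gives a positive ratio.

Work in coordinates with B = (0, 0), X = (1, 0), Q = (0, 1), A = (2, 3).
1. Y lies on line XA with XY:YA = 5:2 ⇒ Y = (12/7, 15/7)
2. D is the midpoint of BA ⇒ D = (1, 3/2)
3. G lies on line DQ with DG:GQ = 1:(-4) ⇒ G = (4/3, 5/3)
4. J is the intersection of line GQ and line AY ⇒ J = (8/5, 9/5)
J = G + t·(Q−G) with t = -1/5, so GJ:JQ = t:(1−t) = -1/5:6/5

GJ:JQ = -1/6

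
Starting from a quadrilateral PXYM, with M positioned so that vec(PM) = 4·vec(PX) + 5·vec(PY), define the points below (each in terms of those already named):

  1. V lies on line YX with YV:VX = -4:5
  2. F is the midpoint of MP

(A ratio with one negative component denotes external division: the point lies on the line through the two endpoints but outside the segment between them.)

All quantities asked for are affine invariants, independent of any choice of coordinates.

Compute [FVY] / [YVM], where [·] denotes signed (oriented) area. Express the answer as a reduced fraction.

[FVY]:[YVM] = -7/16

Set P = (0, 0), X = (1, 0), Y = (0, 1), M = (4, 5); any affine frame gives the same invariant.
1. V lies on line YX with YV:VX = -4:5 ⇒ V = (-4, 5)
2. F is the midpoint of MP ⇒ F = (2, 5/2)
2·[FVY] = 14, 2·[YVM] = -32
[FVY]:[YVM] = 14:-32 = -7/16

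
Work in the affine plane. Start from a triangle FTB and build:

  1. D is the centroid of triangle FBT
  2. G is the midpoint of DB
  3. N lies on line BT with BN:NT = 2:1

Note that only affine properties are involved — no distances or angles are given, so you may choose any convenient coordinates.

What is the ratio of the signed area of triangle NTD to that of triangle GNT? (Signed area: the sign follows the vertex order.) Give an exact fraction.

[NTD]:[GNT] = 2

Work in coordinates with F = (0, 0), T = (1, 0), B = (0, 1).
1. D is the centroid of triangle FBT ⇒ D = (1/3, 1/3)
2. G is the midpoint of DB ⇒ G = (1/6, 2/3)
3. N lies on line BT with BN:NT = 2:1 ⇒ N = (2/3, 1/3)
2·[NTD] = -1/9, 2·[GNT] = -1/18
[NTD]:[GNT] = -1/9:-1/18 = 2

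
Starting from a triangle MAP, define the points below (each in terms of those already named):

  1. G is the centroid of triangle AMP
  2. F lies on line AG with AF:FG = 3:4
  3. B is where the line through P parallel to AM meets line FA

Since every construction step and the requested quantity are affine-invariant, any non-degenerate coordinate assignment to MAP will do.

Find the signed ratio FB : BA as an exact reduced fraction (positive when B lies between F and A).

FB:BA = -6/7

Choose coordinates M = (0, 0), A = (1, 0), P = (0, 1).
1. G is the centroid of triangle AMP ⇒ G = (1/3, 1/3)
2. F lies on line AG with AF:FG = 3:4 ⇒ F = (5/7, 1/7)
3. B is where the line through P parallel to AM meets line FA ⇒ B = (-1, 1)
B = F + t·(A−F) with t = -6, so FB:BA = t:(1−t) = -6:7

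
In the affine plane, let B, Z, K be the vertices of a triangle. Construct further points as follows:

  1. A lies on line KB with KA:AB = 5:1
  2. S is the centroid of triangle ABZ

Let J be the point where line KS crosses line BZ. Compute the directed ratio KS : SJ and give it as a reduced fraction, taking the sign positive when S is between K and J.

Work in coordinates with B = (0, 0), Z = (1, 0), K = (0, 1).
1. A lies on line KB with KA:AB = 5:1 ⇒ A = (0, 1/6)
2. S is the centroid of triangle ABZ ⇒ S = (1/3, 1/18)
line KS meets BZ at J = (6/17, 0)
S = K + t·(J−K) with t = 17/18, so KS:SJ = 17/18:1/18

KS:SJ = 17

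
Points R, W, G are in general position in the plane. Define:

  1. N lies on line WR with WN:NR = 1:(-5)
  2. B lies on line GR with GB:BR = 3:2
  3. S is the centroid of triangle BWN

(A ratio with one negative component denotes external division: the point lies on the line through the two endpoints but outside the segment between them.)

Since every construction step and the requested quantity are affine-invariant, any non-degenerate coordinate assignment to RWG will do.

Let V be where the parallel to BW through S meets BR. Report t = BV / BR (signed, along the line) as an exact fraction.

t = -1/12

Assign R = (0, 0), W = (1, 0), G = (0, 1) — the answer is frame-independent, so this choice is without loss of generality.
1. N lies on line WR with WN:NR = 1:(-5) ⇒ N = (5/4, 0)
2. B lies on line GR with GB:BR = 3:2 ⇒ B = (0, 2/5)
3. S is the centroid of triangle BWN ⇒ S = (3/4, 2/15)
through S parallel to BW: direction (1, -2/5); meets BR at V = (0, 13/30)
V = B + t·(R−B) with t = -1/12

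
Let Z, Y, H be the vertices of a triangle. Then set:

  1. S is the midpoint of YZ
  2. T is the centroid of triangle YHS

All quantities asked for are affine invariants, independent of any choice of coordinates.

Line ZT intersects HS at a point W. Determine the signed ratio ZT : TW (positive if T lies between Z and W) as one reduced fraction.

Choose coordinates Z = (0, 0), Y = (1, 0), H = (0, 1).
1. S is the midpoint of YZ ⇒ S = (1/2, 0)
2. T is the centroid of triangle YHS ⇒ T = (1/2, 1/3)
line ZT meets HS at W = (3/8, 1/4)
T = Z + t·(W−Z) with t = 4/3, so ZT:TW = 4/3:-1/3

ZT:TW = -4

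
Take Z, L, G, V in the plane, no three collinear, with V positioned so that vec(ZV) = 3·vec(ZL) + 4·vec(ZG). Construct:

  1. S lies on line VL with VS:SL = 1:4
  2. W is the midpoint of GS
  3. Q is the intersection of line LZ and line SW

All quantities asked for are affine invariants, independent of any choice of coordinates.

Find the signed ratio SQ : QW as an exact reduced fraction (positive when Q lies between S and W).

SQ:QW = -32/21

Work in coordinates with Z = (0, 0), L = (1, 0), G = (0, 1), V = (3, 4).
1. S lies on line VL with VS:SL = 1:4 ⇒ S = (13/5, 16/5)
2. W is the midpoint of GS ⇒ W = (13/10, 21/10)
3. Q is the intersection of line LZ and line SW ⇒ Q = (-13/11, 0)
Q = S + t·(W−S) with t = 32/11, so SQ:QW = t:(1−t) = 32/11:-21/11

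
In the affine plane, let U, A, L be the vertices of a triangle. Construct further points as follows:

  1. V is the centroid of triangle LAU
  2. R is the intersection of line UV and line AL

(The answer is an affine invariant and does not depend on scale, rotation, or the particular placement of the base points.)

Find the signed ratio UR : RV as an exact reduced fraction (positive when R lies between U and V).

UR:RV = -3

Set U = (0, 0), A = (1, 0), L = (0, 1); any affine frame gives the same invariant.
1. V is the centroid of triangle LAU ⇒ V = (1/3, 1/3)
2. R is the intersection of line UV and line AL ⇒ R = (1/2, 1/2)
R = U + t·(V−U) with t = 3/2, so UR:RV = t:(1−t) = 3/2:-1/2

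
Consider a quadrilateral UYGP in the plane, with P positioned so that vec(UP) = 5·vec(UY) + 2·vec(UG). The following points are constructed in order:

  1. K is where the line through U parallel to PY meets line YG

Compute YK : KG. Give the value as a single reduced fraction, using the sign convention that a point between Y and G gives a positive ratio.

Work in coordinates with U = (0, 0), Y = (1, 0), G = (0, 1), P = (5, 2).
1. K is where the line through U parallel to PY meets line YG ⇒ K = (2/3, 1/3)
K = Y + t·(G−Y) with t = 1/3, so YK:KG = t:(1−t) = 1/3:2/3

YK:KG = 1/2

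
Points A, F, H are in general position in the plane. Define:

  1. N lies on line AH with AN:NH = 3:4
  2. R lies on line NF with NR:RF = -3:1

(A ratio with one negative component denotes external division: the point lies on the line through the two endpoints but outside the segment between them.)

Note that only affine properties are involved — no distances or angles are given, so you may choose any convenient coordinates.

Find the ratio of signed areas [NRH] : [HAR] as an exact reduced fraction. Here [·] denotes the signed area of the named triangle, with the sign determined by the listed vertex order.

[NRH]:[HAR] = 4/7

Assign A = (0, 0), F = (1, 0), H = (0, 1) — the answer is frame-independent, so this choice is without loss of generality.
1. N lies on line AH with AN:NH = 3:4 ⇒ N = (0, 3/7)
2. R lies on line NF with NR:RF = -3:1 ⇒ R = (3/2, -3/14)
2·[NRH] = 6/7, 2·[HAR] = 3/2
[NRH]:[HAR] = 6/7:3/2 = 4/7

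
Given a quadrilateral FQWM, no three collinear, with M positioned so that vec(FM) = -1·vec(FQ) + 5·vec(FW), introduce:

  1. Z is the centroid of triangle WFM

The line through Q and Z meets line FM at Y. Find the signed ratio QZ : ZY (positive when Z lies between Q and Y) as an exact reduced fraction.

Work in coordinates with F = (0, 0), Q = (1, 0), W = (0, 1), M = (-1, 5).
1. Z is the centroid of triangle WFM ⇒ Z = (-1/3, 2)
line QZ meets FM at Y = (-3/7, 15/7)
Z = Q + t·(Y−Q) with t = 14/15, so QZ:ZY = 14/15:1/15

QZ:ZY = 14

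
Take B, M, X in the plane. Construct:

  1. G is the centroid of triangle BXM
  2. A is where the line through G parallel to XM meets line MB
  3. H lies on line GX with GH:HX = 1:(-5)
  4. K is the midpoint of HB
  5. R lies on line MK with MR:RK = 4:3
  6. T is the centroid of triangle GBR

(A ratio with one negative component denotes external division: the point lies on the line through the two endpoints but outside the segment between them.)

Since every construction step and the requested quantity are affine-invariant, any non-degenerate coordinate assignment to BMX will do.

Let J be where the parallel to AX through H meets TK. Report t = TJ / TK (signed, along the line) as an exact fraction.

Assign B = (0, 0), M = (1, 0), X = (0, 1) — the answer is frame-independent, so this choice is without loss of generality.
1. G is the centroid of triangle BXM ⇒ G = (1/3, 1/3)
2. A is where the line through G parallel to XM meets line MB ⇒ A = (2/3, 0)
3. H lies on line GX with GH:HX = 1:(-5) ⇒ H = (5/12, 1/6)
4. K is the midpoint of HB ⇒ K = (5/24, 1/12)
5. R lies on line MK with MR:RK = 4:3 ⇒ R = (23/42, 1/21)
6. T is the centroid of triangle GBR ⇒ T = (37/126, 8/63)
through H parallel to AX: direction (-2/3, 1); meets TK at J = (841/2076, 191/1038)
J = T + t·(K−T) with t = -226/173

t = -226/173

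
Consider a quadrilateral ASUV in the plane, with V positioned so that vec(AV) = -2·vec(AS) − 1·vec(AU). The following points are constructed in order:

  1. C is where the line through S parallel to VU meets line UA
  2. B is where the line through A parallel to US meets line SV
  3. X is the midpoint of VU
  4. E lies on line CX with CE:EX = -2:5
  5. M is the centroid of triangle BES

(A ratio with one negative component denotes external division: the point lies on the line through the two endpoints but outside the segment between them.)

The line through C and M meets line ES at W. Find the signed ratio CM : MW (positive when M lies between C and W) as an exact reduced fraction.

CM:MW = 17/7

Work in coordinates with A = (0, 0), S = (1, 0), U = (0, 1), V = (-2, -1).
1. C is where the line through S parallel to VU meets line UA ⇒ C = (0, -1)
2. B is where the line through A parallel to US meets line SV ⇒ B = (1/4, -1/4)
3. X is the midpoint of VU ⇒ X = (-1, 0)
4. E lies on line CX with CE:EX = -2:5 ⇒ E = (2/3, -5/3)
5. M is the centroid of triangle BES ⇒ M = (23/36, -23/36)
line CM meets ES at W = (46/51, -25/51)
M = C + t·(W−C) with t = 17/24, so CM:MW = 17/24:7/24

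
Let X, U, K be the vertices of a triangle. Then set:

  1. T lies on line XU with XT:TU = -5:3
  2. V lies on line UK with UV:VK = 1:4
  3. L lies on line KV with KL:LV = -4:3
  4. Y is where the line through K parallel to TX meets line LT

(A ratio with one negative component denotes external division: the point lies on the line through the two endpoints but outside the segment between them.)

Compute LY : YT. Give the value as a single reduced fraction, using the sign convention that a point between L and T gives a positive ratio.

Assign X = (0, 0), U = (1, 0), K = (0, 1) — the answer is frame-independent, so this choice is without loss of generality.
1. T lies on line XU with XT:TU = -5:3 ⇒ T = (5/2, 0)
2. V lies on line UK with UV:VK = 1:4 ⇒ V = (4/5, 1/5)
3. L lies on line KV with KL:LV = -4:3 ⇒ L = (16/5, -11/5)
4. Y is where the line through K parallel to TX meets line LT ⇒ Y = (24/11, 1)
Y = L + t·(T−L) with t = 16/11, so LY:YT = t:(1−t) = 16/11:-5/11

LY:YT = -16/5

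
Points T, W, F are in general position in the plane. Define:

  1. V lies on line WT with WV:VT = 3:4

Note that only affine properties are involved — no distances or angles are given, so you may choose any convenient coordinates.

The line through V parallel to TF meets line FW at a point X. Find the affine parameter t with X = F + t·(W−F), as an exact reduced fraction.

t = 4/7

Assign T = (0, 0), W = (1, 0), F = (0, 1) — the answer is frame-independent, so this choice is without loss of generality.
1. V lies on line WT with WV:VT = 3:4 ⇒ V = (4/7, 0)
through V parallel to TF: direction (0, 1); meets FW at X = (4/7, 3/7)
X = F + t·(W−F) with t = 4/7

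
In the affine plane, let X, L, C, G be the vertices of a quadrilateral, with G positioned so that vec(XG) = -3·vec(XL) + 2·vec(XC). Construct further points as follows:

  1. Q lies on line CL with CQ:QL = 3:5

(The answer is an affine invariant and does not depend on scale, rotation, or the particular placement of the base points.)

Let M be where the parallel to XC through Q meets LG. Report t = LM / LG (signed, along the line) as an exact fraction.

Work in coordinates with X = (0, 0), L = (1, 0), C = (0, 1), G = (-3, 2).
1. Q lies on line CL with CQ:QL = 3:5 ⇒ Q = (3/8, 5/8)
through Q parallel to XC: direction (0, 1); meets LG at M = (3/8, 5/16)
M = L + t·(G−L) with t = 5/32

t = 5/32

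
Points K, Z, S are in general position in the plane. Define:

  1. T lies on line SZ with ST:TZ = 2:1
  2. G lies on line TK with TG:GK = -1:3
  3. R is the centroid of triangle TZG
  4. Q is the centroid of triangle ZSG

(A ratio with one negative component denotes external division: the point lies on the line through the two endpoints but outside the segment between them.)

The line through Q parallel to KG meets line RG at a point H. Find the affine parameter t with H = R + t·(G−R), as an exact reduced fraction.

Work in coordinates with K = (0, 0), Z = (1, 0), S = (0, 1).
1. T lies on line SZ with ST:TZ = 2:1 ⇒ T = (2/3, 1/3)
2. G lies on line TK with TG:GK = -1:3 ⇒ G = (1, 1/2)
3. R is the centroid of triangle TZG ⇒ R = (8/9, 5/18)
4. Q is the centroid of triangle ZSG ⇒ Q = (2/3, 1/2)
through Q parallel to KG: direction (1, 1/2); meets RG at H = (10/9, 13/18)
H = R + t·(G−R) with t = 2

t = 2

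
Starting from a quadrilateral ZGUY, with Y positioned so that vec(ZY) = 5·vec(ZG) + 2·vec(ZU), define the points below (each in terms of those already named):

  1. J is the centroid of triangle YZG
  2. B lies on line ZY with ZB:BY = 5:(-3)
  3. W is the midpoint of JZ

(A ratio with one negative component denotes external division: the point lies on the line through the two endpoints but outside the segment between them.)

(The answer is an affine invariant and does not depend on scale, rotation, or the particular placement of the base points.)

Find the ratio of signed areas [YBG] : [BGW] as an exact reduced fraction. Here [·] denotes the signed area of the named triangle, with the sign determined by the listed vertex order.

Work in coordinates with Z = (0, 0), G = (1, 0), U = (0, 1), Y = (5, 2).
1. J is the centroid of triangle YZG ⇒ J = (2, 2/3)
2. B lies on line ZY with ZB:BY = 5:(-3) ⇒ B = (25/2, 5)
3. W is the midpoint of JZ ⇒ W = (1, 1/3)
2·[YBG] = -3, 2·[BGW] = -23/6
[YBG]:[BGW] = -3:-23/6 = 18/23

[YBG]:[BGW] = 18/23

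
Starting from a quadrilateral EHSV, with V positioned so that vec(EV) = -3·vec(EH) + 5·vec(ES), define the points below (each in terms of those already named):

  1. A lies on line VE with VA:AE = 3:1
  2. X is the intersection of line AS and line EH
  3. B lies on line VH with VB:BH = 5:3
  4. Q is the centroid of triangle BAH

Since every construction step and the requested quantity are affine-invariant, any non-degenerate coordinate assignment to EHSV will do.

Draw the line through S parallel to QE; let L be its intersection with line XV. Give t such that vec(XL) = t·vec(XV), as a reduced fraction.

Set E = (0, 0), H = (1, 0), S = (0, 1), V = (-3, 5); any affine frame gives the same invariant.
1. A lies on line VE with VA:AE = 3:1 ⇒ A = (-3/4, 5/4)
2. X is the intersection of line AS and line EH ⇒ X = (3, 0)
3. B lies on line VH with VB:BH = 5:3 ⇒ B = (-1/2, 15/8)
4. Q is the centroid of triangle BAH ⇒ Q = (-1/12, 25/24)
through S parallel to QE: direction (1/12, -25/24); meets XV at L = (-9/70, 73/28)
L = X + t·(V−X) with t = 73/140

t = 73/140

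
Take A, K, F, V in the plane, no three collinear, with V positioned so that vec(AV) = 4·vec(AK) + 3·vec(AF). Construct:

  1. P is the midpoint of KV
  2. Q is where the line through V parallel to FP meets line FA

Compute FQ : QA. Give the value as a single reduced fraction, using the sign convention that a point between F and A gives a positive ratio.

Work in coordinates with A = (0, 0), K = (1, 0), F = (0, 1), V = (4, 3).
1. P is the midpoint of KV ⇒ P = (5/2, 3/2)
2. Q is where the line through V parallel to FP meets line FA ⇒ Q = (0, 11/5)
Q = F + t·(A−F) with t = -6/5, so FQ:QA = t:(1−t) = -6/5:11/5

FQ:QA = -6/11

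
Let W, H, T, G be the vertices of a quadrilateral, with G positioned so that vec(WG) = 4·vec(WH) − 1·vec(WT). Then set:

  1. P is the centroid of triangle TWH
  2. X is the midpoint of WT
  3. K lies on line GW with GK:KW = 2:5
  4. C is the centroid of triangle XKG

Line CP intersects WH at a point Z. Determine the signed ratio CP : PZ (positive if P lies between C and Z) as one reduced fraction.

CP:PZ = -31/14

Set W = (0, 0), H = (1, 0), T = (0, 1), G = (4, -1); any affine frame gives the same invariant.
1. P is the centroid of triangle TWH ⇒ P = (1/3, 1/3)
2. X is the midpoint of WT ⇒ X = (0, 1/2)
3. K lies on line GW with GK:KW = 2:5 ⇒ K = (20/7, -5/7)
4. C is the centroid of triangle XKG ⇒ C = (16/7, -17/42)
line CP meets WH at Z = (113/93, 0)
P = C + t·(Z−C) with t = 31/17, so CP:PZ = 31/17:-14/17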